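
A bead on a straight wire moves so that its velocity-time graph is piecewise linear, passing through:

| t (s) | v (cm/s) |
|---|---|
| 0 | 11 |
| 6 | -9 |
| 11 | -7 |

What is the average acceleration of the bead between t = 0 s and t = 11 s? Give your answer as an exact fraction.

Average acceleration = Δv/Δt = (-7 − 11)/(11 − 0) = -18/11 cm/s².

-18/11 cm/s²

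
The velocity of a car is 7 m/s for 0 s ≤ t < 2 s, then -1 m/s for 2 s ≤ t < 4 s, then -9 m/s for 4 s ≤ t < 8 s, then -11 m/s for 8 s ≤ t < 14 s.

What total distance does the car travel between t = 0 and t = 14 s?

118 m

Distance (not displacement) is the total path length: add the absolute areas under v-t.
0–2 s: |7| × 2 = 14 m
2–4 s: |-1| × 2 = 2 m
4–8 s: |-9| × 4 = 36 m
8–14 s: |-11| × 6 = 66 m
Total distance = 118 m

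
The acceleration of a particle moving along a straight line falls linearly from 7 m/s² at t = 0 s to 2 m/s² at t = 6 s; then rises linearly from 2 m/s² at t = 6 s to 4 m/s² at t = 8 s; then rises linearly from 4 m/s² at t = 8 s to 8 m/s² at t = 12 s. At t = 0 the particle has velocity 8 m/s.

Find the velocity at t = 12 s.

Δv equals the area under the a-t graph; then v = v₀ + Δv.
0–6 s: ½(7 + 2)(6) = 27 m/s
6–8 s: ½(2 + 4)(2) = 6 m/s
8–12 s: ½(4 + 8)(4) = 24 m/s
Δv = 57 m/s, so v(12) = 8 + (57) = 65 m/s.

65 m/s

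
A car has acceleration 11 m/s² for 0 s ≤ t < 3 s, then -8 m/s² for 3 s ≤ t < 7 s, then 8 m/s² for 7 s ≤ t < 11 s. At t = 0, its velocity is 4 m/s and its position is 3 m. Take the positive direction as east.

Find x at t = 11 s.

On each constant-a segment, Δv = aΔt and Δx = v₀Δt + ½aΔt²; chain segment to segment.
0–3 s: v starts 4 m/s; Δx = 4·3 + ½·11·3² = 61.5 m; v ends 37 m/s.
3–7 s: v starts 37 m/s; Δx = 37·4 + ½·-8·4² = 84 m; v ends 5 m/s.
7–11 s: v starts 5 m/s; Δx = 5·4 + ½·8·4² = 84 m; v ends 37 m/s.
x(11) = 3 + Σ Δx = 232.5 m.

232.5 m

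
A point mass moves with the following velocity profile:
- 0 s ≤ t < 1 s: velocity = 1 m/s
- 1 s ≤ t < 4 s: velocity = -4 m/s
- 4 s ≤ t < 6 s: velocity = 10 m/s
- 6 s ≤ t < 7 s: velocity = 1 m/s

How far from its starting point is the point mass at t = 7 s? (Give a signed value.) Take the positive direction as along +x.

Net displacement equals the area under the velocity-time graph (areas below the axis count negative).
0–1 s: 1 × 1 = 1 m
1–4 s: -4 × 3 = -12 m
4–6 s: 10 × 2 = 20 m
6–7 s: 1 × 1 = 1 m
Net displacement = 10 m

10 m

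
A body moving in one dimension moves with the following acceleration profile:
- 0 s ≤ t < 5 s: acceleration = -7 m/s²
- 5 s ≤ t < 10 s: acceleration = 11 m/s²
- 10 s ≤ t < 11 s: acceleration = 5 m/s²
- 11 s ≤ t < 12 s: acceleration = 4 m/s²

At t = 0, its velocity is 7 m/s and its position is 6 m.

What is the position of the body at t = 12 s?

On each constant-a segment, Δv = aΔt and Δx = v₀Δt + ½aΔt²; chain segment to segment.
0–5 s: v starts 7 m/s; Δx = 7·5 + ½·-7·5² = -52.5 m; v ends -28 m/s.
5–10 s: v starts -28 m/s; Δx = -28·5 + ½·11·5² = -2.5 m; v ends 27 m/s.
10–11 s: v starts 27 m/s; Δx = 27·1 + ½·5·1² = 29.5 m; v ends 32 m/s.
11–12 s: v starts 32 m/s; Δx = 32·1 + ½·4·1² = 34 m; v ends 36 m/s.
x(12) = 6 + Σ Δx = 14.5 m.

14.5 m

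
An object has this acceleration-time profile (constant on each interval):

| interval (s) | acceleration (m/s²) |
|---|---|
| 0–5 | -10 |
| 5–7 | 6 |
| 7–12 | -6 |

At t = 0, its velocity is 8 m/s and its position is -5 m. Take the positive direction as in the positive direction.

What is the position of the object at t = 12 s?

On each constant-a segment, Δv = aΔt and Δx = v₀Δt + ½aΔt²; chain segment to segment.
0–5 s: v starts 8 m/s; Δx = 8·5 + ½·-10·5² = -85 m; v ends -42 m/s.
5–7 s: v starts -42 m/s; Δx = -42·2 + ½·6·2² = -72 m; v ends -30 m/s.
7–12 s: v starts -30 m/s; Δx = -30·5 + ½·-6·5² = -225 m; v ends -60 m/s.
x(12) = -5 + Σ Δx = -387 m.

-387 m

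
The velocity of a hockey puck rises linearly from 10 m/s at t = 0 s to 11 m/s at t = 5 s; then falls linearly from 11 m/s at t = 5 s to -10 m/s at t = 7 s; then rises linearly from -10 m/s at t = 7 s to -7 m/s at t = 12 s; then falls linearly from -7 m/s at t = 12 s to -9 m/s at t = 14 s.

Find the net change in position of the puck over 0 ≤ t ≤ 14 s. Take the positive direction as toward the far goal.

-5 m

Net displacement equals the area under the velocity-time graph (areas below the axis count negative).
0–5 s: ½(10 + 11)(5) = 52.5 m
5–7 s: ½(11 + -10)(2) = 1 m
7–12 s: ½(-10 + -7)(5) = -42.5 m
12–14 s: ½(-7 + -9)(2) = -16 m
Net displacement = -5 m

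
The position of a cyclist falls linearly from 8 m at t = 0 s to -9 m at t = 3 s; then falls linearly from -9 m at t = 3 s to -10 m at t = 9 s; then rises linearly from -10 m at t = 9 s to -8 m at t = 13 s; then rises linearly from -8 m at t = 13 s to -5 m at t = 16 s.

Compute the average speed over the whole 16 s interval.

1.4375 m/s

Average speed = (total path length)/(elapsed time); on a piecewise-linear x-t graph the path length is Σ|Δx|.
0–3 s: |Δx| = |-9 − 8| = 17 m
3–9 s: |Δx| = |-10 − -9| = 1 m
9–13 s: |Δx| = |-8 − -10| = 2 m
13–16 s: |Δx| = |-5 − -8| = 3 m
Total path = 23 m; average speed = 23/16 = 1.4375 m/s.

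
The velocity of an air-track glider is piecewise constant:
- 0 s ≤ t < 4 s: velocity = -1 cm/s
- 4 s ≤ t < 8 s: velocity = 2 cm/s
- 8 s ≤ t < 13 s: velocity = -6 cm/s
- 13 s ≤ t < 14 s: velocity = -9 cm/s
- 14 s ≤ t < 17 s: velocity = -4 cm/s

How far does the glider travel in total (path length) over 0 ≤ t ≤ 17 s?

63 cm

Total distance travelled is ∫|v| dt — sum the magnitudes of each area piece.
0–4 s: |-1| × 4 = 4 cm
4–8 s: |2| × 4 = 8 cm
8–13 s: |-6| × 5 = 30 cm
13–14 s: |-9| × 1 = 9 cm
14–17 s: |-4| × 3 = 12 cm
Total distance = 63 cm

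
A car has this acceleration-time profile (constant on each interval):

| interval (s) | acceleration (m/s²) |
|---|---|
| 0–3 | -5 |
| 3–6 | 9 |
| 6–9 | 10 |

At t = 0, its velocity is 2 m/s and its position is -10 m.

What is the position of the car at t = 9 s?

On each constant-a segment, Δv = aΔt and Δx = v₀Δt + ½aΔt²; chain segment to segment.
0–3 s: v starts 2 m/s; Δx = 2·3 + ½·-5·3² = -16.5 m; v ends -13 m/s.
3–6 s: v starts -13 m/s; Δx = -13·3 + ½·9·3² = 1.5 m; v ends 14 m/s.
6–9 s: v starts 14 m/s; Δx = 14·3 + ½·10·3² = 87 m; v ends 44 m/s.
x(9) = -10 + Σ Δx = 62 m.

62 m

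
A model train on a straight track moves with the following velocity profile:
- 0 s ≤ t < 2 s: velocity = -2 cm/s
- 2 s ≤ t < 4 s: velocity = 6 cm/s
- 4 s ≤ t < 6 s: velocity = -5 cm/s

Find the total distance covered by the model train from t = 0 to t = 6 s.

26 cm

Total distance travelled is ∫|v| dt — sum the magnitudes of each area piece.
0–2 s: |-2| × 2 = 4 cm
2–4 s: |6| × 2 = 12 cm
4–6 s: |-5| × 2 = 10 cm
Total distance = 26 cm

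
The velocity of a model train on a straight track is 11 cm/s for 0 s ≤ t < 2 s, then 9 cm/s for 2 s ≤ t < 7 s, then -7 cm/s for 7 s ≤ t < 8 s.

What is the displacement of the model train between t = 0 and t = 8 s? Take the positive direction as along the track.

Displacement is the signed area under the v-t curve.
0–2 s: 11 × 2 = 22 cm
2–7 s: 9 × 5 = 45 cm
7–8 s: -7 × 1 = -7 cm
Net displacement = 60 cm

60 cm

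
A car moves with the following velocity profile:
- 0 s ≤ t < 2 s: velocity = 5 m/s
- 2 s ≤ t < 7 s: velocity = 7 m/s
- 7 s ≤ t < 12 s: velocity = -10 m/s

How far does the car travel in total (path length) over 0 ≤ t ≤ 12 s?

95 m

Total distance travelled is ∫|v| dt — sum the magnitudes of each area piece.
0–2 s: |5| × 2 = 10 m
2–7 s: |7| × 5 = 35 m
7–12 s: |-10| × 5 = 50 m
Total distance = 95 m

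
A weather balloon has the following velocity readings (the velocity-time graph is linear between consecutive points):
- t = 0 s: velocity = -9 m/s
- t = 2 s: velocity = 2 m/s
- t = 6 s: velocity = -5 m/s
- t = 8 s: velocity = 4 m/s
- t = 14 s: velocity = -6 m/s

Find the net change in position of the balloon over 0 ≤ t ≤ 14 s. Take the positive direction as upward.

-20 m

Net displacement equals the area under the velocity-time graph (areas below the axis count negative).
0–2 s: ½(-9 + 2)(2) = -7 m
2–6 s: ½(2 + -5)(4) = -6 m
6–8 s: ½(-5 + 4)(2) = -1 m
8–14 s: ½(4 + -6)(6) = -6 m
Net displacement = -20 m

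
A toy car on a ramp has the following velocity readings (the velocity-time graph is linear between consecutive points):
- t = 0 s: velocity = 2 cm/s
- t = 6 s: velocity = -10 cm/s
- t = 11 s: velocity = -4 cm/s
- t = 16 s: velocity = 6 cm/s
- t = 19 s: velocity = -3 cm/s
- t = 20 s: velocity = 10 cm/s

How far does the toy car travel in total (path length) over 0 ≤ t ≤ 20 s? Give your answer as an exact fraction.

1114/13 cm

Distance (not displacement) is the total path length: add the absolute areas under v-t.
0–6 s: v = 0 at t = 1 s; triangle areas 1 + 25 = 26 cm
6–11 s: |½(-10 + -4)(5)| = 35 cm
11–16 s: v = 0 at t = 13 s; triangle areas 4 + 9 = 13 cm
16–19 s: v = 0 at t = 18 s; triangle areas 6 + 1.5 = 7.5 cm
19–20 s: v = 0 at t = 250/13 s; triangle areas 9/26 + 50/13 = 109/26 cm
Total distance = 1114/13 cm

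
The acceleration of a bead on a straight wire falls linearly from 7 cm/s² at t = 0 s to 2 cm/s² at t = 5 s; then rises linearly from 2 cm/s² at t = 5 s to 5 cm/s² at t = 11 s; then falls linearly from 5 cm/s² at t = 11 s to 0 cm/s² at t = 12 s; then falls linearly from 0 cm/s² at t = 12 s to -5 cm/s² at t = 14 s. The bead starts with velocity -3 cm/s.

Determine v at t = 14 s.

Δv equals the area under the a-t graph; then v = v₀ + Δv.
0–5 s: ½(7 + 2)(5) = 22.5 cm/s
5–11 s: ½(2 + 5)(6) = 21 cm/s
11–12 s: ½(5 + 0)(1) = 2.5 cm/s
12–14 s: ½(0 + -5)(2) = -5 cm/s
Δv = 41 cm/s, so v(14) = -3 + (41) = 38 cm/s.

38 cm/s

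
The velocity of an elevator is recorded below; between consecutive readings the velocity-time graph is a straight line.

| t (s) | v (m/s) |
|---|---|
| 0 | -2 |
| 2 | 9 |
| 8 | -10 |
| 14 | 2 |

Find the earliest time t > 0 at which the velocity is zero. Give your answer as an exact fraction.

v changes sign on 0–2 s (from -2 to 9); the graph is linear there, so v = 0 at t = 0 + (2)·(2 − 0)/(9 − -2) = 4/11 s.

t = 4/11 s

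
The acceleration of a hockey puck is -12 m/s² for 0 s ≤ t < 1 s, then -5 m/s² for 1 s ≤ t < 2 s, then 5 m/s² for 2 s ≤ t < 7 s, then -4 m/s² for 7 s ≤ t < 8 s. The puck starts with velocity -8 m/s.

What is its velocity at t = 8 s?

-4 m/s

Δv equals the area under the a-t graph; then v = v₀ + Δv.
0–1 s: -12 × 1 = -12 m/s
1–2 s: -5 × 1 = -5 m/s
2–7 s: 5 × 5 = 25 m/s
7–8 s: -4 × 1 = -4 m/s
Δv = 4 m/s, so v(8) = -8 + (4) = -4 m/s.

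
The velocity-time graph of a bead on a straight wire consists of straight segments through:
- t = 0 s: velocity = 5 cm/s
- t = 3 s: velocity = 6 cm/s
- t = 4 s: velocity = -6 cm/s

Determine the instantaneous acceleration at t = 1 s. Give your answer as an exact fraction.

Acceleration is the slope of the v-t graph on 0–3 s: (6 − 5)/(3 − 0) = 1/3 cm/s².

1/3 cm/s²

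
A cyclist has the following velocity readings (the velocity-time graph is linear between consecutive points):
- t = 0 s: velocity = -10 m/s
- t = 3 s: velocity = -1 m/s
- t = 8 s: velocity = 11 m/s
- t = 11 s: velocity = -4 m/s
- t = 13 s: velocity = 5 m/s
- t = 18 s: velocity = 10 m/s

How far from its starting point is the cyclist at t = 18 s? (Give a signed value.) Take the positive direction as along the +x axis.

Displacement is the signed area under the v-t curve.
0–3 s: ½(-10 + -1)(3) = -16.5 m
3–8 s: ½(-1 + 11)(5) = 25 m
8–11 s: ½(11 + -4)(3) = 10.5 m
11–13 s: ½(-4 + 5)(2) = 1 m
13–18 s: ½(5 + 10)(5) = 37.5 m
Net displacement = 57.5 m

57.5 m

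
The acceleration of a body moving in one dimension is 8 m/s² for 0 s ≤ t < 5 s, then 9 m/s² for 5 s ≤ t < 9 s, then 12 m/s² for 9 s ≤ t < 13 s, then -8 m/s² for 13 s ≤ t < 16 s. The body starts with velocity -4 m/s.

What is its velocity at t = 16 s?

Δv equals the area under the a-t graph; then v = v₀ + Δv.
0–5 s: 8 × 5 = 40 m/s
5–9 s: 9 × 4 = 36 m/s
9–13 s: 12 × 4 = 48 m/s
13–16 s: -8 × 3 = -24 m/s
Δv = 100 m/s, so v(16) = -4 + (100) = 96 m/s.

96 m/s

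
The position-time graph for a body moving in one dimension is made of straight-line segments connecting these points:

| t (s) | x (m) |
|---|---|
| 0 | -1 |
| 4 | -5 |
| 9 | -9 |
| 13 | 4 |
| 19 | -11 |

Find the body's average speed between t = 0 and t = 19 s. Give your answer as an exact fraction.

36/19 m/s

Average speed = (total path length)/(elapsed time); on a piecewise-linear x-t graph the path length is Σ|Δx|.
0–4 s: |Δx| = |-5 − -1| = 4 m
4–9 s: |Δx| = |-9 − -5| = 4 m
9–13 s: |Δx| = |4 − -9| = 13 m
13–19 s: |Δx| = |-11 − 4| = 15 m
Total path = 36 m; average speed = 36/19 = 36/19 m/s.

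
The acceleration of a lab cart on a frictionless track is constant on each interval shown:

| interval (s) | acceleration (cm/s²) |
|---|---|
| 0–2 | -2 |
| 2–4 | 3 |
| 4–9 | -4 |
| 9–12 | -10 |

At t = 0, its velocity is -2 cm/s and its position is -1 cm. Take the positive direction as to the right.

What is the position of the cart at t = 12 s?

On each constant-a segment, Δv = aΔt and Δx = v₀Δt + ½aΔt²; chain segment to segment.
0–2 s: v starts -2 cm/s; Δx = -2·2 + ½·-2·2² = -8 cm; v ends -6 cm/s.
2–4 s: v starts -6 cm/s; Δx = -6·2 + ½·3·2² = -6 cm; v ends 0 cm/s.
4–9 s: v starts 0 cm/s; Δx = 0·5 + ½·-4·5² = -50 cm; v ends -20 cm/s.
9–12 s: v starts -20 cm/s; Δx = -20·3 + ½·-10·3² = -105 cm; v ends -50 cm/s.
x(12) = -1 + Σ Δx = -170 cm.

-170 cm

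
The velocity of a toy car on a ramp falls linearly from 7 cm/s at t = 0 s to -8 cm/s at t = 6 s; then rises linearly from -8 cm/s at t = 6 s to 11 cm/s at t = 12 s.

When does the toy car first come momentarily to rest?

t = 2.8 s

v changes sign on 0–6 s (from 7 to -8); the graph is linear there, so v = 0 at t = 0 + (-7)·(6 − 0)/(-8 − 7) = 2.8 s.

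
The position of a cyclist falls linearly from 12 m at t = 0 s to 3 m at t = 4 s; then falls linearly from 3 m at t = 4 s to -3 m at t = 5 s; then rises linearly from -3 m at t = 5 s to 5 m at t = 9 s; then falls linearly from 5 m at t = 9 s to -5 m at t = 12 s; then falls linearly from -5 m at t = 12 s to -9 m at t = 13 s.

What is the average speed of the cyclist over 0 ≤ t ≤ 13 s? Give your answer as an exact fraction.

Average speed = (total path length)/(elapsed time); on a piecewise-linear x-t graph the path length is Σ|Δx|.
0–4 s: |Δx| = |3 − 12| = 9 m
4–5 s: |Δx| = |-3 − 3| = 6 m
5–9 s: |Δx| = |5 − -3| = 8 m
9–12 s: |Δx| = |-5 − 5| = 10 m
12–13 s: |Δx| = |-9 − -5| = 4 m
Total path = 37 m; average speed = 37/13 = 37/13 m/s.

37/13 m/s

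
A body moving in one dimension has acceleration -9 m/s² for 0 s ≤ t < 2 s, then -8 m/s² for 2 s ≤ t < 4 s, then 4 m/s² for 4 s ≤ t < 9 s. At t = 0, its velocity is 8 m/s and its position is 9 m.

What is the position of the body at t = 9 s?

On each constant-a segment, Δv = aΔt and Δx = v₀Δt + ½aΔt²; chain segment to segment.
0–2 s: v starts 8 m/s; Δx = 8·2 + ½·-9·2² = -2 m; v ends -10 m/s.
2–4 s: v starts -10 m/s; Δx = -10·2 + ½·-8·2² = -36 m; v ends -26 m/s.
4–9 s: v starts -26 m/s; Δx = -26·5 + ½·4·5² = -80 m; v ends -6 m/s.
x(9) = 9 + Σ Δx = -109 m.

-109 m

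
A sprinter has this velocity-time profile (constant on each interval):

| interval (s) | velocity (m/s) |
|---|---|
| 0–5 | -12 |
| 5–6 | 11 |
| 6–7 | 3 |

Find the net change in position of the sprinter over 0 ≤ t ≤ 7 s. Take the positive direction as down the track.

Displacement is the signed area under the v-t curve.
0–5 s: -12 × 5 = -60 m
5–6 s: 11 × 1 = 11 m
6–7 s: 3 × 1 = 3 m
Net displacement = -46 m

-46 m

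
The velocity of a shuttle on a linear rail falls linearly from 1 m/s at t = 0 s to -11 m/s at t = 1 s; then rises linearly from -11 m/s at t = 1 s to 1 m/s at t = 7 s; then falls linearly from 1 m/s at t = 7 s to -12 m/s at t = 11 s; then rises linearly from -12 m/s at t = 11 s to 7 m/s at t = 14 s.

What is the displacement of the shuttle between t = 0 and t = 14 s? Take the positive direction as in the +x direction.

Displacement is the signed area under the v-t curve.
0–1 s: ½(1 + -11)(1) = -5 m
1–7 s: ½(-11 + 1)(6) = -30 m
7–11 s: ½(1 + -12)(4) = -22 m
11–14 s: ½(-12 + 7)(3) = -7.5 m
Net displacement = -64.5 m

-64.5 m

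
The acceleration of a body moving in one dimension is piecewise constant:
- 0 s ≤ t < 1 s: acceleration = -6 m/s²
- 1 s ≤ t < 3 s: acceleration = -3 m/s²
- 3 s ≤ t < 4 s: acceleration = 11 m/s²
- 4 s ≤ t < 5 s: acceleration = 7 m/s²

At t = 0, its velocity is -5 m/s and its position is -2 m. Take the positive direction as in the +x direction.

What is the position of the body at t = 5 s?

On each constant-a segment, Δv = aΔt and Δx = v₀Δt + ½aΔt²; chain segment to segment.
0–1 s: v starts -5 m/s; Δx = -5·1 + ½·-6·1² = -8 m; v ends -11 m/s.
1–3 s: v starts -11 m/s; Δx = -11·2 + ½·-3·2² = -28 m; v ends -17 m/s.
3–4 s: v starts -17 m/s; Δx = -17·1 + ½·11·1² = -11.5 m; v ends -6 m/s.
4–5 s: v starts -6 m/s; Δx = -6·1 + ½·7·1² = -2.5 m; v ends 1 m/s.
x(5) = -2 + Σ Δx = -52 m.

-52 m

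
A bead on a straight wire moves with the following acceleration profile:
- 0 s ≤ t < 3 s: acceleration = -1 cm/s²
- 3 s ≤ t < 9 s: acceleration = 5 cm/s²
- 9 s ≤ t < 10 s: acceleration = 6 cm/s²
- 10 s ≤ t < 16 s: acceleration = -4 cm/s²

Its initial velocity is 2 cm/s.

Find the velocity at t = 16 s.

Δv equals the area under the a-t graph; then v = v₀ + Δv.
0–3 s: -1 × 3 = -3 cm/s
3–9 s: 5 × 6 = 30 cm/s
9–10 s: 6 × 1 = 6 cm/s
10–16 s: -4 × 6 = -24 cm/s
Δv = 9 cm/s, so v(16) = 2 + (9) = 11 cm/s.

11 cm/s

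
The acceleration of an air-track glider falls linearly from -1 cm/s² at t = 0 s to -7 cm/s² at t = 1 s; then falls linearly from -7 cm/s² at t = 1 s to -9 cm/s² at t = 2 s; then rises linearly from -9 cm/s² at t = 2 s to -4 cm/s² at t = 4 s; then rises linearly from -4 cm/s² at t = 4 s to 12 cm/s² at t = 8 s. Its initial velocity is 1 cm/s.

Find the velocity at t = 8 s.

-8 cm/s

Δv equals the area under the a-t graph; then v = v₀ + Δv.
0–1 s: ½(-1 + -7)(1) = -4 cm/s
1–2 s: ½(-7 + -9)(1) = -8 cm/s
2–4 s: ½(-9 + -4)(2) = -13 cm/s
4–8 s: ½(-4 + 12)(4) = 16 cm/s
Δv = -9 cm/s, so v(8) = 1 + (-9) = -8 cm/s.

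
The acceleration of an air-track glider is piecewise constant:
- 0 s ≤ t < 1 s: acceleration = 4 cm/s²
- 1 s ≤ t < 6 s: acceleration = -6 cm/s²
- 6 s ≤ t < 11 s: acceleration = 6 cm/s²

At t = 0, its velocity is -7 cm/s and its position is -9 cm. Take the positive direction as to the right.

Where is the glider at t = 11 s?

-194 cm

On each constant-a segment, Δv = aΔt and Δx = v₀Δt + ½aΔt²; chain segment to segment.
0–1 s: v starts -7 cm/s; Δx = -7·1 + ½·4·1² = -5 cm; v ends -3 cm/s.
1–6 s: v starts -3 cm/s; Δx = -3·5 + ½·-6·5² = -90 cm; v ends -33 cm/s.
6–11 s: v starts -33 cm/s; Δx = -33·5 + ½·6·5² = -90 cm; v ends -3 cm/s.
x(11) = -9 + Σ Δx = -194 cm.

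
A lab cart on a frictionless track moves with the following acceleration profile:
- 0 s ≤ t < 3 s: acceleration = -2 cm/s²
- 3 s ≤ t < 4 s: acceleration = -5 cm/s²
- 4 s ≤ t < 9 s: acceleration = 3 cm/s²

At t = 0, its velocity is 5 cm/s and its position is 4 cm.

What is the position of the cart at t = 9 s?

14 cm

On each constant-a segment, Δv = aΔt and Δx = v₀Δt + ½aΔt²; chain segment to segment.
0–3 s: v starts 5 cm/s; Δx = 5·3 + ½·-2·3² = 6 cm; v ends -1 cm/s.
3–4 s: v starts -1 cm/s; Δx = -1·1 + ½·-5·1² = -3.5 cm; v ends -6 cm/s.
4–9 s: v starts -6 cm/s; Δx = -6·5 + ½·3·5² = 7.5 cm; v ends 9 cm/s.
x(9) = 4 + Σ Δx = 14 cm.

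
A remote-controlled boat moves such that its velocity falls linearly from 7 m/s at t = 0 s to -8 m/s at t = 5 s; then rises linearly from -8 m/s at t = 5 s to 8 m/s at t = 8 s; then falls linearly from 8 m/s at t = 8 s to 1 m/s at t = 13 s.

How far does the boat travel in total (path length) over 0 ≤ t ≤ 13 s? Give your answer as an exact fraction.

160/3 m

Distance (not displacement) is the total path length: add the absolute areas under v-t.
0–5 s: v = 0 at t = 7/3 s; triangle areas 49/6 + 32/3 = 113/6 m
5–8 s: v = 0 at t = 6.5 s; triangle areas 6 + 6 = 12 m
8–13 s: |½(8 + 1)(5)| = 22.5 m
Total distance = 160/3 m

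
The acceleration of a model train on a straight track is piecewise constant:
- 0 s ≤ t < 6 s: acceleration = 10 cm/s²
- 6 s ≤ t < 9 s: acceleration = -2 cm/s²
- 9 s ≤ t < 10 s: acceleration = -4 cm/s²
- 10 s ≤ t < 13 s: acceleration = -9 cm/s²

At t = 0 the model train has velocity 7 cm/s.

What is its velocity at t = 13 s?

30 cm/s

Δv equals the area under the a-t graph; then v = v₀ + Δv.
0–6 s: 10 × 6 = 60 cm/s
6–9 s: -2 × 3 = -6 cm/s
9–10 s: -4 × 1 = -4 cm/s
10–13 s: -9 × 3 = -27 cm/s
Δv = 23 cm/s, so v(13) = 7 + (23) = 30 cm/s.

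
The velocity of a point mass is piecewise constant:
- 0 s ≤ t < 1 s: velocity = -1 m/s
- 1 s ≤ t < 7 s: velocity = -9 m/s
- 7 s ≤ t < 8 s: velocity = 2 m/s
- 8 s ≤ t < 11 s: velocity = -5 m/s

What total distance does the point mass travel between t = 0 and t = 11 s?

Distance (not displacement) is the total path length: add the absolute areas under v-t.
0–1 s: |-1| × 1 = 1 m
1–7 s: |-9| × 6 = 54 m
7–8 s: |2| × 1 = 2 m
8–11 s: |-5| × 3 = 15 m
Total distance = 72 m

72 m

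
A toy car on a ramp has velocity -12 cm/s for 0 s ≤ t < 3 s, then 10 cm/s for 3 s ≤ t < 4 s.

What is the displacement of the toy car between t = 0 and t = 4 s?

-26 cm

Net displacement equals the area under the velocity-time graph (areas below the axis count negative).
0–3 s: -12 × 3 = -36 cm
3–4 s: 10 × 1 = 10 cm
Net displacement = -26 cm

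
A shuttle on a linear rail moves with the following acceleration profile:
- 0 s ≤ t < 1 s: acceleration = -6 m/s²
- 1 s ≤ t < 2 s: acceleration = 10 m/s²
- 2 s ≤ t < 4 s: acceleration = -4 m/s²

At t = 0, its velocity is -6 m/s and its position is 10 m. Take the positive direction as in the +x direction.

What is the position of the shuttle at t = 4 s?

-18 m

On each constant-a segment, Δv = aΔt and Δx = v₀Δt + ½aΔt²; chain segment to segment.
0–1 s: v starts -6 m/s; Δx = -6·1 + ½·-6·1² = -9 m; v ends -12 m/s.
1–2 s: v starts -12 m/s; Δx = -12·1 + ½·10·1² = -7 m; v ends -2 m/s.
2–4 s: v starts -2 m/s; Δx = -2·2 + ½·-4·2² = -12 m; v ends -10 m/s.
x(4) = 10 + Σ Δx = -18 m.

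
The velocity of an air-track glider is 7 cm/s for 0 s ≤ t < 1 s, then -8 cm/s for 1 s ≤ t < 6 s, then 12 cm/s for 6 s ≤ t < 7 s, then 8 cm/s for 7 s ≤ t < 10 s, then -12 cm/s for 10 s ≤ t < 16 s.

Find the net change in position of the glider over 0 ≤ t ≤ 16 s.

-69 cm

Displacement is the signed area under the v-t curve.
0–1 s: 7 × 1 = 7 cm
1–6 s: -8 × 5 = -40 cm
6–7 s: 12 × 1 = 12 cm
7–10 s: 8 × 3 = 24 cm
10–16 s: -12 × 6 = -72 cm
Net displacement = -69 cm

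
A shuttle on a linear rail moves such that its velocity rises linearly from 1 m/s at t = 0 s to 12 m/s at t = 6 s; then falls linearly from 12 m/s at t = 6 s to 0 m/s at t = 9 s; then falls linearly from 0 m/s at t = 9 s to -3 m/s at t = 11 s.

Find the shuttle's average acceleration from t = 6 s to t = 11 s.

-3 m/s²

Average acceleration = Δv/Δt = (-3 − 12)/(11 − 6) = -3 m/s².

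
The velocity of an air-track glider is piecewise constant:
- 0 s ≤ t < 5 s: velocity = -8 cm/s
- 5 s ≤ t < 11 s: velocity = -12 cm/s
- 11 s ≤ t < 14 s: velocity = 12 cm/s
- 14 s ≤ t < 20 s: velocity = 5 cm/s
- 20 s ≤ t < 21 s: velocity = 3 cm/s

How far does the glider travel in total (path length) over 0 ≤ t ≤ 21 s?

Total distance travelled is ∫|v| dt — sum the magnitudes of each area piece.
0–5 s: |-8| × 5 = 40 cm
5–11 s: |-12| × 6 = 72 cm
11–14 s: |12| × 3 = 36 cm
14–20 s: |5| × 6 = 30 cm
20–21 s: |3| × 1 = 3 cm
Total distance = 181 cm

181 cm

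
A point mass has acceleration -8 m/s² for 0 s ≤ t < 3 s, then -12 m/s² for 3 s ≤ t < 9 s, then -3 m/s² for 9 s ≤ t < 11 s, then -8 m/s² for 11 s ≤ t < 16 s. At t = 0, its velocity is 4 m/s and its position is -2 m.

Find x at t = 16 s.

-1142 m

On each constant-a segment, Δv = aΔt and Δx = v₀Δt + ½aΔt²; chain segment to segment.
0–3 s: v starts 4 m/s; Δx = 4·3 + ½·-8·3² = -24 m; v ends -20 m/s.
3–9 s: v starts -20 m/s; Δx = -20·6 + ½·-12·6² = -336 m; v ends -92 m/s.
9–11 s: v starts -92 m/s; Δx = -92·2 + ½·-3·2² = -190 m; v ends -98 m/s.
11–16 s: v starts -98 m/s; Δx = -98·5 + ½·-8·5² = -590 m; v ends -138 m/s.
x(16) = -2 + Σ Δx = -1142 m.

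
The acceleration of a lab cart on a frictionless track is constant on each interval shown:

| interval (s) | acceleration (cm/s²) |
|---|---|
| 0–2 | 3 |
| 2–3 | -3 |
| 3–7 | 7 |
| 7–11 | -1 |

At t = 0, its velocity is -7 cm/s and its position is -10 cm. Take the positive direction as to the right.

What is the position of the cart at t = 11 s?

107.5 cm

On each constant-a segment, Δv = aΔt and Δx = v₀Δt + ½aΔt²; chain segment to segment.
0–2 s: v starts -7 cm/s; Δx = -7·2 + ½·3·2² = -8 cm; v ends -1 cm/s.
2–3 s: v starts -1 cm/s; Δx = -1·1 + ½·-3·1² = -2.5 cm; v ends -4 cm/s.
3–7 s: v starts -4 cm/s; Δx = -4·4 + ½·7·4² = 40 cm; v ends 24 cm/s.
7–11 s: v starts 24 cm/s; Δx = 24·4 + ½·-1·4² = 88 cm; v ends 20 cm/s.
x(11) = -10 + Σ Δx = 107.5 cm.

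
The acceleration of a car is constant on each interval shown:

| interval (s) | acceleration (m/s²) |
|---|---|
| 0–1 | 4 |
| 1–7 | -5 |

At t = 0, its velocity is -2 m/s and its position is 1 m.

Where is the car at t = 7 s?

-77 m

On each constant-a segment, Δv = aΔt and Δx = v₀Δt + ½aΔt²; chain segment to segment.
0–1 s: v starts -2 m/s; Δx = -2·1 + ½·4·1² = 0 m; v ends 2 m/s.
1–7 s: v starts 2 m/s; Δx = 2·6 + ½·-5·6² = -78 m; v ends -28 m/s.
x(7) = 1 + Σ Δx = -77 m.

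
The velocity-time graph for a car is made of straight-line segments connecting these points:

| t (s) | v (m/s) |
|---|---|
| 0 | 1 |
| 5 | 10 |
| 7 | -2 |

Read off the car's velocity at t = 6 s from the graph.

On 5–7 s the graph is linear from 10 to -2 m/s: v(6) = 10 + (-2 − 10)·(6 − 5)/(7 − 5) = 4 m/s.

4 m/s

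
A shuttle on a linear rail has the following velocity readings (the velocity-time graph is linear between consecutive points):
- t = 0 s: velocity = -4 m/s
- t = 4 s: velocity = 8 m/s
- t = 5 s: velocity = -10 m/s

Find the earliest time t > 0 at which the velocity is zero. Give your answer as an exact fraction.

v changes sign on 0–4 s (from -4 to 8); the graph is linear there, so v = 0 at t = 0 + (4)·(4 − 0)/(8 − -4) = 4/3 s.

t = 4/3 s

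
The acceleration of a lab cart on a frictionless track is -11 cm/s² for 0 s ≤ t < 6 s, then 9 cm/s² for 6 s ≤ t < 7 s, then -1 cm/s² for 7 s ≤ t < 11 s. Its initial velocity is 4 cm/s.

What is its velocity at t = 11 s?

-57 cm/s

Δv equals the area under the a-t graph; then v = v₀ + Δv.
0–6 s: -11 × 6 = -66 cm/s
6–7 s: 9 × 1 = 9 cm/s
7–11 s: -1 × 4 = -4 cm/s
Δv = -61 cm/s, so v(11) = 4 + (-61) = -57 cm/s.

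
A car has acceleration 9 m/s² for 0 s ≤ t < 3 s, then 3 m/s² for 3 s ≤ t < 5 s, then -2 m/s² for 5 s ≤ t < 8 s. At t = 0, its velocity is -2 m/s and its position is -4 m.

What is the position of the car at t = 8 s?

On each constant-a segment, Δv = aΔt and Δx = v₀Δt + ½aΔt²; chain segment to segment.
0–3 s: v starts -2 m/s; Δx = -2·3 + ½·9·3² = 34.5 m; v ends 25 m/s.
3–5 s: v starts 25 m/s; Δx = 25·2 + ½·3·2² = 56 m; v ends 31 m/s.
5–8 s: v starts 31 m/s; Δx = 31·3 + ½·-2·3² = 84 m; v ends 25 m/s.
x(8) = -4 + Σ Δx = 170.5 m.

170.5 m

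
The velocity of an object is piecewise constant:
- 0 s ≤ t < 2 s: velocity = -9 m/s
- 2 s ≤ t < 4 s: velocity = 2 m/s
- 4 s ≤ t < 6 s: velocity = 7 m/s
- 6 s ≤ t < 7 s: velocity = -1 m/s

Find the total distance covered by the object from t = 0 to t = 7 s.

Distance (not displacement) is the total path length: add the absolute areas under v-t.
0–2 s: |-9| × 2 = 18 m
2–4 s: |2| × 2 = 4 m
4–6 s: |7| × 2 = 14 m
6–7 s: |-1| × 1 = 1 m
Total distance = 37 m

37 m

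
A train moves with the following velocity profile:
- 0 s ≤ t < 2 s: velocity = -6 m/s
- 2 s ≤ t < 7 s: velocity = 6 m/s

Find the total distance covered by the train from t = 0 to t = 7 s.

Total distance travelled is ∫|v| dt — sum the magnitudes of each area piece.
0–2 s: |-6| × 2 = 12 m
2–7 s: |6| × 5 = 30 m
Total distance = 42 m

42 m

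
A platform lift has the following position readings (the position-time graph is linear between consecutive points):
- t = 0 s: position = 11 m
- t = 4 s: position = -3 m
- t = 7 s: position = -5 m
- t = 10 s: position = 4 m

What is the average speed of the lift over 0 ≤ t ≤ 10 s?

2.5 m/s

Average speed = (total path length)/(elapsed time); on a piecewise-linear x-t graph the path length is Σ|Δx|.
0–4 s: |Δx| = |-3 − 11| = 14 m
4–7 s: |Δx| = |-5 − -3| = 2 m
7–10 s: |Δx| = |4 − -5| = 9 m
Total path = 25 m; average speed = 25/10 = 2.5 m/s.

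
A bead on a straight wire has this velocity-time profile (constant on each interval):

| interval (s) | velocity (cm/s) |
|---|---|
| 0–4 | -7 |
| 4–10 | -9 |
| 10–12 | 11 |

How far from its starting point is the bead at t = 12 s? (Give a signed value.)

Displacement is the signed area under the v-t curve.
0–4 s: -7 × 4 = -28 cm
4–10 s: -9 × 6 = -54 cm
10–12 s: 11 × 2 = 22 cm
Net displacement = -60 cm

-60 cm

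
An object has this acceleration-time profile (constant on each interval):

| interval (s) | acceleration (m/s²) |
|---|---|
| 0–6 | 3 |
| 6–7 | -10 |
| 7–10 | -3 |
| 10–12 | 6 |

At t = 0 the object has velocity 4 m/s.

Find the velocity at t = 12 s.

Δv equals the area under the a-t graph; then v = v₀ + Δv.
0–6 s: 3 × 6 = 18 m/s
6–7 s: -10 × 1 = -10 m/s
7–10 s: -3 × 3 = -9 m/s
10–12 s: 6 × 2 = 12 m/s
Δv = 11 m/s, so v(12) = 4 + (11) = 15 m/s.

15 m/s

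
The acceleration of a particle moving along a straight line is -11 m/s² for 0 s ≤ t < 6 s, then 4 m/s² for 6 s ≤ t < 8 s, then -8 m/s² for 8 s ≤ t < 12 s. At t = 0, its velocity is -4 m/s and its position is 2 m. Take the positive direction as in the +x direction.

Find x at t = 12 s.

-664 m

On each constant-a segment, Δv = aΔt and Δx = v₀Δt + ½aΔt²; chain segment to segment.
0–6 s: v starts -4 m/s; Δx = -4·6 + ½·-11·6² = -222 m; v ends -70 m/s.
6–8 s: v starts -70 m/s; Δx = -70·2 + ½·4·2² = -132 m; v ends -62 m/s.
8–12 s: v starts -62 m/s; Δx = -62·4 + ½·-8·4² = -312 m; v ends -94 m/s.
x(12) = 2 + Σ Δx = -664 m.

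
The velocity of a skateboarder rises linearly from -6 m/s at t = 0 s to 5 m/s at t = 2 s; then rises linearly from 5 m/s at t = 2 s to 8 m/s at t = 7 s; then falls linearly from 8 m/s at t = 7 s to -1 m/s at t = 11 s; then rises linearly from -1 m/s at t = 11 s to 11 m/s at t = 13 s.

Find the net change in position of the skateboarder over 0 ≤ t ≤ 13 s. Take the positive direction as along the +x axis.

55.5 m

Displacement is the signed area under the v-t curve.
0–2 s: ½(-6 + 5)(2) = -1 m
2–7 s: ½(5 + 8)(5) = 32.5 m
7–11 s: ½(8 + -1)(4) = 14 m
11–13 s: ½(-1 + 11)(2) = 10 m
Net displacement = 55.5 m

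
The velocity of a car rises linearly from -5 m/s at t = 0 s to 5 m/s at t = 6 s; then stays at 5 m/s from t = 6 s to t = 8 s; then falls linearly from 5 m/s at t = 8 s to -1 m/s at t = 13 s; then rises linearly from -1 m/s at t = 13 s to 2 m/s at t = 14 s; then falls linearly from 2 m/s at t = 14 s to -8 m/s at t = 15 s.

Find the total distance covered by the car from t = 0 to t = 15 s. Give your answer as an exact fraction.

Distance (not displacement) is the total path length: add the absolute areas under v-t.
0–6 s: v = 0 at t = 3 s; triangle areas 7.5 + 7.5 = 15 m
6–8 s: |5| × 2 = 10 m
8–13 s: v = 0 at t = 73/6 s; triangle areas 125/12 + 5/12 = 65/6 m
13–14 s: v = 0 at t = 40/3 s; triangle areas 1/6 + 2/3 = 5/6 m
14–15 s: v = 0 at t = 14.2 s; triangle areas 0.2 + 3.2 = 3.4 m
Total distance = 601/15 m

601/15 m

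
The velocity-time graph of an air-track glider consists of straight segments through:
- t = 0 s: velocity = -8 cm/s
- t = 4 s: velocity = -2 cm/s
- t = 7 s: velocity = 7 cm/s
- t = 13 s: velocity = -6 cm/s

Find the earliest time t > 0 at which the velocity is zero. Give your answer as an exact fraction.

v changes sign on 4–7 s (from -2 to 7); the graph is linear there, so v = 0 at t = 4 + (2)·(7 − 4)/(7 − -2) = 14/3 s.

t = 14/3 s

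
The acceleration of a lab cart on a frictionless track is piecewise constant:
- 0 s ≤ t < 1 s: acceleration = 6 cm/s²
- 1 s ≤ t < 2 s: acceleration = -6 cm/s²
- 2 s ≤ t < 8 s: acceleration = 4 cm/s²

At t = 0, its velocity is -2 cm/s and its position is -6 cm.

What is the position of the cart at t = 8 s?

On each constant-a segment, Δv = aΔt and Δx = v₀Δt + ½aΔt²; chain segment to segment.
0–1 s: v starts -2 cm/s; Δx = -2·1 + ½·6·1² = 1 cm; v ends 4 cm/s.
1–2 s: v starts 4 cm/s; Δx = 4·1 + ½·-6·1² = 1 cm; v ends -2 cm/s.
2–8 s: v starts -2 cm/s; Δx = -2·6 + ½·4·6² = 60 cm; v ends 22 cm/s.
x(8) = -6 + Σ Δx = 56 cm.

56 cm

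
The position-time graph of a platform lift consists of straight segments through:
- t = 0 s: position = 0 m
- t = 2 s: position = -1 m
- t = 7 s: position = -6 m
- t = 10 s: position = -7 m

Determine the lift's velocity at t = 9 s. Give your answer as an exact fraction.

-1/3 m/s

Velocity is the slope of the x-t graph on 7–10 s: (-7 − -6)/(10 − 7) = -1/3 m/s.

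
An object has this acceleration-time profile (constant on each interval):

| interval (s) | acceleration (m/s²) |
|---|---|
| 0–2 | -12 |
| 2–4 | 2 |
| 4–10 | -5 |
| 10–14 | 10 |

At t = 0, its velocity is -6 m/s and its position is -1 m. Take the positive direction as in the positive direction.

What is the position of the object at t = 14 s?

-483 m

On each constant-a segment, Δv = aΔt and Δx = v₀Δt + ½aΔt²; chain segment to segment.
0–2 s: v starts -6 m/s; Δx = -6·2 + ½·-12·2² = -36 m; v ends -30 m/s.
2–4 s: v starts -30 m/s; Δx = -30·2 + ½·2·2² = -56 m; v ends -26 m/s.
4–10 s: v starts -26 m/s; Δx = -26·6 + ½·-5·6² = -246 m; v ends -56 m/s.
10–14 s: v starts -56 m/s; Δx = -56·4 + ½·10·4² = -144 m; v ends -16 m/s.
x(14) = -1 + Σ Δx = -483 m.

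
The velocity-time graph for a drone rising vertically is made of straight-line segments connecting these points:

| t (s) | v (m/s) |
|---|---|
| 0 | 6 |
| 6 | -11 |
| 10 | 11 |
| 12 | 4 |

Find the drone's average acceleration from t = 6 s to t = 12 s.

2.5 m/s²

Average acceleration = Δv/Δt = (4 − -11)/(12 − 6) = 2.5 m/s².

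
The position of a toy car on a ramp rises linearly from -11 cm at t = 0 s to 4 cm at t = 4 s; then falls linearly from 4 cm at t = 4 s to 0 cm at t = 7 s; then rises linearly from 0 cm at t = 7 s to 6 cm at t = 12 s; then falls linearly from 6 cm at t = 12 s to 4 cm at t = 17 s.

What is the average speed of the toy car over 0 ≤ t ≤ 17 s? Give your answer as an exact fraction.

27/17 cm/s

Average speed = (total path length)/(elapsed time); on a piecewise-linear x-t graph the path length is Σ|Δx|.
0–4 s: |Δx| = |4 − -11| = 15 cm
4–7 s: |Δx| = |0 − 4| = 4 cm
7–12 s: |Δx| = |6 − 0| = 6 cm
12–17 s: |Δx| = |4 − 6| = 2 cm
Total path = 27 cm; average speed = 27/17 = 27/17 cm/s.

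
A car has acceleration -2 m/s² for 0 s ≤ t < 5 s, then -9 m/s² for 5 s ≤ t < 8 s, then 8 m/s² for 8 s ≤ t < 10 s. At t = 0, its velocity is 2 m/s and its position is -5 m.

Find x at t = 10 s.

On each constant-a segment, Δv = aΔt and Δx = v₀Δt + ½aΔt²; chain segment to segment.
0–5 s: v starts 2 m/s; Δx = 2·5 + ½·-2·5² = -15 m; v ends -8 m/s.
5–8 s: v starts -8 m/s; Δx = -8·3 + ½·-9·3² = -64.5 m; v ends -35 m/s.
8–10 s: v starts -35 m/s; Δx = -35·2 + ½·8·2² = -54 m; v ends -19 m/s.
x(10) = -5 + Σ Δx = -138.5 m.

-138.5 m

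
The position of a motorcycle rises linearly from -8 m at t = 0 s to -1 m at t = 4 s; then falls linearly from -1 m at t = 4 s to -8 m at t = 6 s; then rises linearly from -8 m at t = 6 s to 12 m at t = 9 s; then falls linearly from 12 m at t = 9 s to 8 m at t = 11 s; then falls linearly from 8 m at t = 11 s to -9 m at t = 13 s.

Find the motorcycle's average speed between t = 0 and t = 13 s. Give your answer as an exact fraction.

55/13 m/s

Average speed = (total path length)/(elapsed time); on a piecewise-linear x-t graph the path length is Σ|Δx|.
0–4 s: |Δx| = |-1 − -8| = 7 m
4–6 s: |Δx| = |-8 − -1| = 7 m
6–9 s: |Δx| = |12 − -8| = 20 m
9–11 s: |Δx| = |8 − 12| = 4 m
11–13 s: |Δx| = |-9 − 8| = 17 m
Total path = 55 m; average speed = 55/13 = 55/13 m/s.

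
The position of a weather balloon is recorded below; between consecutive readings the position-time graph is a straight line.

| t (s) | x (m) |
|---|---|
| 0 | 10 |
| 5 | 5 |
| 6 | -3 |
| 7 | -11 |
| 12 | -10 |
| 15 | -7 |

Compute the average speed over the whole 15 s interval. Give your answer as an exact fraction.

5/3 m/s

Average speed = (total path length)/(elapsed time); on a piecewise-linear x-t graph the path length is Σ|Δx|.
0–5 s: |Δx| = |5 − 10| = 5 m
5–6 s: |Δx| = |-3 − 5| = 8 m
6–7 s: |Δx| = |-11 − -3| = 8 m
7–12 s: |Δx| = |-10 − -11| = 1 m
12–15 s: |Δx| = |-7 − -10| = 3 m
Total path = 25 m; average speed = 25/15 = 5/3 m/s.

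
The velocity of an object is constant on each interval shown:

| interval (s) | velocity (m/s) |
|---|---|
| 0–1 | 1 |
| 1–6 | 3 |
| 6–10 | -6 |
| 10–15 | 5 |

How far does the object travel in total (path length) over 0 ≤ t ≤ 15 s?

Distance (not displacement) is the total path length: add the absolute areas under v-t.
0–1 s: |1| × 1 = 1 m
1–6 s: |3| × 5 = 15 m
6–10 s: |-6| × 4 = 24 m
10–15 s: |5| × 5 = 25 m
Total distance = 65 m

65 m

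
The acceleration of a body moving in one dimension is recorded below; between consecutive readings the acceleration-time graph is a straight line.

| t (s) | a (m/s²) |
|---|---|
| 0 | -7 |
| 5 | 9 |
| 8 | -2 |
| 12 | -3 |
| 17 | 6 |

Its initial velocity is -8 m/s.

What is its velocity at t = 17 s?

Δv equals the area under the a-t graph; then v = v₀ + Δv.
0–5 s: ½(-7 + 9)(5) = 5 m/s
5–8 s: ½(9 + -2)(3) = 10.5 m/s
8–12 s: ½(-2 + -3)(4) = -10 m/s
12–17 s: ½(-3 + 6)(5) = 7.5 m/s
Δv = 13 m/s, so v(17) = -8 + (13) = 5 m/s.

5 m/s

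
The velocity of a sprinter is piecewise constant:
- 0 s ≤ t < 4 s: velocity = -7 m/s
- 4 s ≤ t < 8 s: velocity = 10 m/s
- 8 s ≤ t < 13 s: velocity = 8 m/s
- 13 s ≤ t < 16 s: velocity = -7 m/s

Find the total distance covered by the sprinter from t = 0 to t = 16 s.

Distance (not displacement) is the total path length: add the absolute areas under v-t.
0–4 s: |-7| × 4 = 28 m
4–8 s: |10| × 4 = 40 m
8–13 s: |8| × 5 = 40 m
13–16 s: |-7| × 3 = 21 m
Total distance = 129 m

129 m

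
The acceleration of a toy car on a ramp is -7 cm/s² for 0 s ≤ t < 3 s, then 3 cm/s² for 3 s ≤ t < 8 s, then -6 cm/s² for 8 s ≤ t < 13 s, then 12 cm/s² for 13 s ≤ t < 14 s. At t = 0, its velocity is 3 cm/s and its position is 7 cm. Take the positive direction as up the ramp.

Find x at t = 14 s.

On each constant-a segment, Δv = aΔt and Δx = v₀Δt + ½aΔt²; chain segment to segment.
0–3 s: v starts 3 cm/s; Δx = 3·3 + ½·-7·3² = -22.5 cm; v ends -18 cm/s.
3–8 s: v starts -18 cm/s; Δx = -18·5 + ½·3·5² = -52.5 cm; v ends -3 cm/s.
8–13 s: v starts -3 cm/s; Δx = -3·5 + ½·-6·5² = -90 cm; v ends -33 cm/s.
13–14 s: v starts -33 cm/s; Δx = -33·1 + ½·12·1² = -27 cm; v ends -21 cm/s.
x(14) = 7 + Σ Δx = -185 cm.

-185 cm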